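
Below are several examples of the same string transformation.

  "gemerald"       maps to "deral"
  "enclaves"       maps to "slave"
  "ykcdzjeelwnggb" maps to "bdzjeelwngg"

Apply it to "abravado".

Rule — delete the first 3 characters, then move the last character to the front.
Applying both steps to "abravado": "avado", then "oavad".
(Check on "gemerald": → "erald" → "deral" ✓)

oavad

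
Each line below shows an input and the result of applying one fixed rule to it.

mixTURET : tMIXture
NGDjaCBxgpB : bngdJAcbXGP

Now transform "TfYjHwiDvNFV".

Each output is the input with this applied: move the last character to the front, then flip the case of every letter.
Working it through for "TfYjHwiDvNFV": intermediate "VTfYjHwiDvNF", final "vtFyJhWIdVnf".
(Check on "mixTURET": → "TmixTURE" → "tMIXture" ✓)

vtFyJhWIdVnf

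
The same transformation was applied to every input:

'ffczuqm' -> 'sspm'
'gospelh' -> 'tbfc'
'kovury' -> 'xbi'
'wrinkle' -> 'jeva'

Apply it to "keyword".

What's happening: delete the last 3 characters, then shift every letter 13 places forward in the alphabet (wrapping around) — i.e. ROT13.
On "keyword": the first step gives "keyw", and the second then gives "xrlj".

xrlj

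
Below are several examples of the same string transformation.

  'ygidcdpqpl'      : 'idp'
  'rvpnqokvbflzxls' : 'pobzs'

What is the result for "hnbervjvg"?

bvg

What's happening: keep one character in every 3, starting at position 3 (positions 3rd, 6th, 9th, ...).
For "hnbervjvg" the result is "bvg".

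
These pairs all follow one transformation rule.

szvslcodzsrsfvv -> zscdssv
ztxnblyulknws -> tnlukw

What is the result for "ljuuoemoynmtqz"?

jueontz

Each output is the input with this applied: keep every other character starting from the second (positions 2nd, 4th, 6th, ...).
On "ljuuoemoynmtqz" that produces "jueontz".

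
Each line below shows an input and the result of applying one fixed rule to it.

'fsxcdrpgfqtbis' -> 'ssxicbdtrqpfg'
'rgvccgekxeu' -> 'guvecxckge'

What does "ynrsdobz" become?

nzrbsod

Looking at the pairs, the operation is to delete the first character, then take characters alternately from the front and the back (1st, last, 2nd, 2nd-last, ...).
On "ynrsdobz": the first step gives "nrsdobz", and the second then gives "nzrbsod".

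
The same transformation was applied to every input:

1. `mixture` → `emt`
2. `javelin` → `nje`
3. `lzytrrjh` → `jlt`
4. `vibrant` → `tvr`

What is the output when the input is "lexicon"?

Rule — keep one character in every 3, starting at position 1 (positions 1st, 4th, 7th, ...), then move the last character to the front.
Working it through for "lexicon": intermediate "lin", final "nli".

nli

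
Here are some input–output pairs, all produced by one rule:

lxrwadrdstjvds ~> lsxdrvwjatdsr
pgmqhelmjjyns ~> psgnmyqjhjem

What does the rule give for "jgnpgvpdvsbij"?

Each output is the input with this applied: take characters alternately from the front and the back (1st, last, 2nd, 2nd-last, ...), then delete the last character.
Working it through for "jgnpgvpdvsbij": intermediate "jjginbpsgvvdp", final "jjginbpsgvvd".

jjginbpsgvvd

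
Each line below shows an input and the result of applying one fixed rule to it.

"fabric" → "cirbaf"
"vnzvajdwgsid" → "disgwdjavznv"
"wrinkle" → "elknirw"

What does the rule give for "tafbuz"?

zubfat

Rule — reverse the string.
For "tafbuz" the result is "zubfat".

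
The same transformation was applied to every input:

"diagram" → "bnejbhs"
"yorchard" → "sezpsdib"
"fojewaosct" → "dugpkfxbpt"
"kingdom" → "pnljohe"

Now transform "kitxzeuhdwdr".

The rule is to shift every letter 1 place forward in the alphabet (wrapping around), then move the last 2 characters to the front (rotate right by 2).
For "kitxzeuhdwdr", step one produces "ljuyafviexes"; step two turns that into "esljuyafviex".

esljuyafviex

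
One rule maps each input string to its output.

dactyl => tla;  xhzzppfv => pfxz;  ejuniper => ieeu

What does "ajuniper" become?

ieau

Rule — swap the front and back halves of the string, then keep every other character starting from the first (positions 1st, 3rd, 5th, ...).
On "ajuniper" that produces "ieau".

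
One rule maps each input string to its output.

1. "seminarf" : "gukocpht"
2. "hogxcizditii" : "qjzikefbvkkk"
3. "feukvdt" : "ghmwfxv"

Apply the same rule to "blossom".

nduqquo

Rule — shift every letter 2 places forward in the alphabet (wrapping around), then swap each adjacent pair of characters (1↔2, 3↔4, ...).
For "blossom", step one produces "dnquuqo"; step two turns that into "nduqquo".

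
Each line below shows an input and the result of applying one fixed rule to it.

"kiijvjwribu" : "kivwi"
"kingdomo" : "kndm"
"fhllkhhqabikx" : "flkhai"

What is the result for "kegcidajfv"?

The rule is to move the last character to the front, then keep every other character starting from the second (positions 2nd, 4th, 6th, ...).
For "kegcidajfv", step one produces "vkegcidajf"; step two turns that into "kgiaf".

kgiaf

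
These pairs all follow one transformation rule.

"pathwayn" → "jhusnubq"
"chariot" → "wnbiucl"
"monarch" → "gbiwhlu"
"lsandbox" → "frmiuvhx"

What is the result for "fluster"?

zlfyonm

Looking at the pairs, the operation is to take characters alternately from the front and the back (1st, last, 2nd, 2nd-last, ...), then shift every letter 6 places backward in the alphabet (wrapping around).
Working it through for "fluster": intermediate "frleuts", final "zlfyonm".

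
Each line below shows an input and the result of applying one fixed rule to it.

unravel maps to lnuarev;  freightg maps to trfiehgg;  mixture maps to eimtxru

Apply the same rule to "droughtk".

The rule is to swap each adjacent pair of characters (1↔2, 3↔4, ...), then move the last character to the front.
Applying both steps to "droughtk": "rduohgkt", then "trduohgk".

trduohgk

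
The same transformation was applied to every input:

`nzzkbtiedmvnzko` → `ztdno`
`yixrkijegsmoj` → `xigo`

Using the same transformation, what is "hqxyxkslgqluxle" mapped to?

xkgue

In each case the input is transformed by: keep one character in every 3, starting at position 3 (positions 3rd, 6th, 9th, ...).
For "hqxyxkslgqluxle" the result is "xkgue".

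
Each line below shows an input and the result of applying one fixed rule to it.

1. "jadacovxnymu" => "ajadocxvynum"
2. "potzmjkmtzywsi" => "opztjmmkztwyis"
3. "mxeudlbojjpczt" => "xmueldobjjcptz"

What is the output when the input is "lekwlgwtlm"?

The pattern: swap each adjacent pair of characters (1↔2, 3↔4, ...).
Applying that to "lekwlgwtlm" gives "elwkgltwml".

elwkgltwml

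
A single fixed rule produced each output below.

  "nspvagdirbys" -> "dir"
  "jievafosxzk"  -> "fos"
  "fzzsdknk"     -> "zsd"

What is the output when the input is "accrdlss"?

crd

In each case the input is transformed by: move the last 3 characters to the front (rotate right by 3), then keep only the last 3 characters.
Applying both steps to "accrdlss": "lssaccrd", then "crd".
(Check on "fzzsdknk": → "knkfzzsd" → "zsd" ✓)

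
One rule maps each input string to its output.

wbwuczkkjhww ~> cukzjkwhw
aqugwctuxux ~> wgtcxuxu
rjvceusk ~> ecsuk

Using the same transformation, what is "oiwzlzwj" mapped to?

Each output is the input with this applied: delete the first 3 characters, then swap each adjacent pair of characters (1↔2, 3↔4, ...).
"oiwzlzwj" → "zlzwj" → "lzwzj".

lzwzj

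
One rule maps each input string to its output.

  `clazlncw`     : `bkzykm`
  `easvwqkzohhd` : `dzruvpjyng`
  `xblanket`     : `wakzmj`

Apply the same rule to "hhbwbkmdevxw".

ggavajlcdu

Rule — delete the last 2 characters, then shift every letter 1 place backward in the alphabet (wrapping around).
"hhbwbkmdevxw" → "hhbwbkmdev" → "ggavajlcdu".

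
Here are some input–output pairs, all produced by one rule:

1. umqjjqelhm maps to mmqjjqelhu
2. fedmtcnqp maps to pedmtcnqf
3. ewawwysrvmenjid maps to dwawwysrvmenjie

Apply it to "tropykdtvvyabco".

The transformation: swap the first and last characters.
Applying that to "tropykdtvvyabco" gives "oropykdtvvyabct".

oropykdtvvyabct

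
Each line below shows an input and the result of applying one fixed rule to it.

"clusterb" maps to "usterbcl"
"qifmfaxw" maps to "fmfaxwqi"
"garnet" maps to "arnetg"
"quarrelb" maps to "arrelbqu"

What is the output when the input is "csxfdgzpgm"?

What's happening: move the last 2 characters to the front (rotate right by 2), then swap the front and back halves of the string.
Applying both steps to "csxfdgzpgm": "gmcsxfdgzp", then "fdgzpgmcsx".
(Check on "qifmfaxw": → "xwqifmfa" → "fmfaxwqi" ✓)

fdgzpgmcsx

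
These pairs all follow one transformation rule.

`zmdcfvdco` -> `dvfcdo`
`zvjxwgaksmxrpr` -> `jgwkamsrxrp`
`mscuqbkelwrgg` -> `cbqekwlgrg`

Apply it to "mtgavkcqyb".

Looking at the pairs, the operation is to swap each adjacent pair of characters (1↔2, 3↔4, ...), then delete the first 3 characters.
Working it through for "mtgavkcqyb": intermediate "tmagkvqcby", final "gkvqcby".

gkvqcby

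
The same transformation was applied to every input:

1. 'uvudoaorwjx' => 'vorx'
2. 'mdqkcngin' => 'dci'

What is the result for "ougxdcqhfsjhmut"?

Rule — keep one character in every 3, starting at position 2 (positions 2nd, 5th, 8th, ...).
For "ougxdcqhfsjhmut" the result is "udhju".

udhju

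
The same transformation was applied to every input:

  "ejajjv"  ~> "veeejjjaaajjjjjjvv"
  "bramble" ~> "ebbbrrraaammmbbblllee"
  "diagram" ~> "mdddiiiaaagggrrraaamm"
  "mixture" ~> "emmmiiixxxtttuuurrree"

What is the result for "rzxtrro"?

The transformation: repeat every character 3 times, then move the last character to the front.
On "rzxtrro": the first step gives "rrrzzzxxxtttrrrrrrooo", and the second then gives "orrrzzzxxxtttrrrrrroo".

orrrzzzxxxtttrrrrrroo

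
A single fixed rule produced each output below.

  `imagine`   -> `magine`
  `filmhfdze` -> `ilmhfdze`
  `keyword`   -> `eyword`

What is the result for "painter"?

ainter

Looking at the pairs, the operation is to delete the first character.
So "painter" becomes "ainter".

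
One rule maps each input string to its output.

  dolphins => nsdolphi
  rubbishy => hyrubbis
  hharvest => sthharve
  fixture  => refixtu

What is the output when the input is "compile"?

lecompi

What's happening: move the last 2 characters to the front (rotate right by 2).
On "compile" that produces "lecompi".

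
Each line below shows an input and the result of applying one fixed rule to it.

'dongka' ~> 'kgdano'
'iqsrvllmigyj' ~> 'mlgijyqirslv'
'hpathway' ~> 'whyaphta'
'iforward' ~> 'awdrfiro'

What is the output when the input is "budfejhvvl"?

Rule — swap the front and back halves of the string, then swap each adjacent pair of characters (1↔2, 3↔4, ...).
Applying both steps to "budfejhvvl": "jhvvlbudfe", then "hjvvblduef".

hjvvblduef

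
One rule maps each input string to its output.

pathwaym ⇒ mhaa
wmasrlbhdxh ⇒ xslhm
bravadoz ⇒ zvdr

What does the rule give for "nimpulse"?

In each case the input is transformed by: keep every other character starting from the second (positions 2nd, 4th, 6th, ...), then swap the first and last characters.
On "nimpulse": the first step gives "iple", and the second then gives "epli".

epli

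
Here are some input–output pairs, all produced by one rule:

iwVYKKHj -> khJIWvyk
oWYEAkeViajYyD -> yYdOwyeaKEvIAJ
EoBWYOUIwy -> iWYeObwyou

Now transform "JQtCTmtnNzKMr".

The transformation: flip the case of every letter, then move the last 3 characters to the front (rotate right by 3).
For "JQtCTmtnNzKMr", step one produces "jqTctMTNnZkmR"; step two turns that into "kmRjqTctMTNnZ".

kmRjqTctMTNnZ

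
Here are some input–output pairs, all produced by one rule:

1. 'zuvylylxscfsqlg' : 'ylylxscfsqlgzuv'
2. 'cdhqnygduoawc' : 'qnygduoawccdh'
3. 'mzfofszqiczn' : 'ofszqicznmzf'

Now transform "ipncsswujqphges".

In each case the input is transformed by: move the first 3 characters to the end (rotate left by 3).
So "ipncsswujqphges" becomes "csswujqphgesipn".

csswujqphgesipn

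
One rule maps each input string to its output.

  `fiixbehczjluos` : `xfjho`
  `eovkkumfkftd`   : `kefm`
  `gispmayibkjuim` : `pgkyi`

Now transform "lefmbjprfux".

Each output is the input with this applied: keep one character in every 3, starting at position 1 (positions 1st, 4th, 7th, ...), then swap each adjacent pair of characters (1↔2, 3↔4, ...).
"lefmbjprfux" → "lmpu" → "mlup".

mlup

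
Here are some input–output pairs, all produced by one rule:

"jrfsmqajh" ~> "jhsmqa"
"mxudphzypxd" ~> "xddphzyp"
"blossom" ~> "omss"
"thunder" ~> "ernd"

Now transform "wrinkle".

The rule is to delete the first 3 characters, then move the last 2 characters to the front (rotate right by 2).
Starting from "wrinkle": after the first operation, "nkle"; after the second, "lenk".

lenk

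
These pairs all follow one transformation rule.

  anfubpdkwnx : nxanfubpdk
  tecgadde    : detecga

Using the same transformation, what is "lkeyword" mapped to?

rdlkeyw

The transformation: move the last 2 characters to the front (rotate right by 2), then delete the last character.
For "lkeyword" the result is "rdlkeyw".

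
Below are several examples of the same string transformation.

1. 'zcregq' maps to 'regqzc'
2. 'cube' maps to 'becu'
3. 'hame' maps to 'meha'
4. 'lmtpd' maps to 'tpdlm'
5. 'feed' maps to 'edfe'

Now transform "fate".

tefa

In each case the input is transformed by: move the first 2 characters to the end (rotate left by 2).
Applying that to "fate" gives "tefa".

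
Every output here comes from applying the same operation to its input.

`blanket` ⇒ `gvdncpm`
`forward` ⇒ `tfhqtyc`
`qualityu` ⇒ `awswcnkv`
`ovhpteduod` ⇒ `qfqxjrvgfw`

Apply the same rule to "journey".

Looking at the pairs, the operation is to shift every letter 2 places forward in the alphabet (wrapping around), then move the last 2 characters to the front (rotate right by 2).
Working it through for "journey": intermediate "lqwtpga", final "galqwtp".

galqwtp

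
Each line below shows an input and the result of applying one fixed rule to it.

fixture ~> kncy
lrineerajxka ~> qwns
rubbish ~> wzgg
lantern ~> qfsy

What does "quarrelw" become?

The rule is to shift every letter 5 places forward in the alphabet (wrapping around), then keep only the first 4 characters.
On "quarrelw": the first step gives "vzfwwjqb", and the second then gives "vzfw".
(Check on "fixture": → "kncyzwj" → "kncy" ✓)

vzfw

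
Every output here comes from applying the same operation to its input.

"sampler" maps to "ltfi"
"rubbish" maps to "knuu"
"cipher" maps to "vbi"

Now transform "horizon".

What's happening: shift every letter 7 places backward in the alphabet (wrapping around), then delete the last 3 characters.
"horizon" → "ahkbshg" → "ahkb".

ahkb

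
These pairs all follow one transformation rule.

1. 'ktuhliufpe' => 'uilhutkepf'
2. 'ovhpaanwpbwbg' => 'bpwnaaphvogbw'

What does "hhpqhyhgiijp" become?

The rule is to reverse the string, then move the first 3 characters to the end (rotate left by 3).
Applying both steps to "hhpqhyhgiijp": "pjiighyhqphh", then "ighyhqphhpji".

ighyhqphhpji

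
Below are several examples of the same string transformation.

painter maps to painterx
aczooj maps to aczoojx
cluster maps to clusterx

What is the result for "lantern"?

lanternx

The transformation: append "x".
"lantern" → "lanternx".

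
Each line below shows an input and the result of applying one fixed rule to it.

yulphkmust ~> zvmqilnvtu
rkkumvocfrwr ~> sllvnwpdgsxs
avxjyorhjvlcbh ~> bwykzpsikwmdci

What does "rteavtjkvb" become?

sufbwuklwc

The rule is to shift every letter 1 place forward in the alphabet (wrapping around).
Doing the same to "rteavtjkvb": "sufbwuklwc".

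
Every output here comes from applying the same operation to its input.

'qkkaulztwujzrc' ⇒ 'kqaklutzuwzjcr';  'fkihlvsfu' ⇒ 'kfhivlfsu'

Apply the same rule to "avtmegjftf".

In each case the input is transformed by: swap each adjacent pair of characters (1↔2, 3↔4, ...).
"avtmegjftf" → "vamtgefjft".

vamtgefjft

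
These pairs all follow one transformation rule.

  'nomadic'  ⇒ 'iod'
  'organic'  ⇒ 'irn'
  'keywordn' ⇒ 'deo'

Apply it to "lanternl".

nae

The rule is to move the last 2 characters to the front (rotate right by 2), then keep one character in every 3, starting at position 1 (positions 1st, 4th, 7th, ...).
Starting from "lanternl": after the first operation, "nllanter"; after the second, "nae".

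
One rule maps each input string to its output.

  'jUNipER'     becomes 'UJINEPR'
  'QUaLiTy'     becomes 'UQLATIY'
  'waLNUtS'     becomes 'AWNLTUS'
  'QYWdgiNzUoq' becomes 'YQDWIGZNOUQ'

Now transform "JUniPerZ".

Rule — swap each adjacent pair of characters (1↔2, 3↔4, ...), then convert every letter to uppercase.
On "JUniPerZ": the first step gives "UJinePZr", and the second then gives "UJINEPZR".

UJINEPZR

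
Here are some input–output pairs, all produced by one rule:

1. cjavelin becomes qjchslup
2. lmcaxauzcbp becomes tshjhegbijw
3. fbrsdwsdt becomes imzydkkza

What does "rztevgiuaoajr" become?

gylancbpvhqhy

The rule is to swap each adjacent pair of characters (1↔2, 3↔4, ...), then shift every letter 7 places forward in the alphabet (wrapping around).
On "rztevgiuaoajr": the first step gives "zretgvuioajar", and the second then gives "gylancbpvhqhy".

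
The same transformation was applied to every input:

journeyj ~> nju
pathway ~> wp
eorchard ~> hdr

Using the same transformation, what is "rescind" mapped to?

The pattern: move the first 3 characters to the end (rotate left by 3), then keep one character in every 3, starting at position 2 (positions 2nd, 5th, 8th, ...).
Starting from "rescind": after the first operation, "cindres"; after the second, "ir".

ir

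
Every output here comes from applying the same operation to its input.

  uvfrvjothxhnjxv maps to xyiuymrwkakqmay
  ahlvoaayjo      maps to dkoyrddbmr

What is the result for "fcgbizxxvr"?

The transformation: shift every letter 3 places forward in the alphabet (wrapping around).
So "fcgbizxxvr" becomes "ifjelcaayu".

ifjelcaayu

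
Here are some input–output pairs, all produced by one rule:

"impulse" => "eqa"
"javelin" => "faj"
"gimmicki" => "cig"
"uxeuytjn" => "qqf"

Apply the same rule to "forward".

bsz

Looking at the pairs, the operation is to shift every letter 4 places backward in the alphabet (wrapping around), then keep one character in every 3, starting at position 1 (positions 1st, 4th, 7th, ...).
"forward" → "bknswnz" → "bsz".
(Check on "uxeuytjn": → "qtaqupfj" → "qqf" ✓)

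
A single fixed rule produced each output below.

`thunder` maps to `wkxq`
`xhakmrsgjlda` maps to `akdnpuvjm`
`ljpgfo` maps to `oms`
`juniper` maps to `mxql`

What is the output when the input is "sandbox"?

The transformation: shift every letter 3 places forward in the alphabet (wrapping around), then delete the last 3 characters.
Applying both steps to "sandbox": "vdqgera", then "vdqg".
(Check on "xhakmrsgjlda": → "akdnpuvjmogd" → "akdnpuvjm" ✓)

vdqg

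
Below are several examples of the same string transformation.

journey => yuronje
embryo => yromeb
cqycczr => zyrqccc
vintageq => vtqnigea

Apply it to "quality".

What's happening: sort the characters into reverse alphabetical order.
On "quality" that produces "yutqlia".

yutqlia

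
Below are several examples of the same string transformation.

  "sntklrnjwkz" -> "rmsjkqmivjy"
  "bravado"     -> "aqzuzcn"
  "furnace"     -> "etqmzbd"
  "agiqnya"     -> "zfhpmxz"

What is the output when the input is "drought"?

cqntfgs

The pattern: shift every letter 1 place backward in the alphabet (wrapping around).
On "drought" that produces "cqntfgs".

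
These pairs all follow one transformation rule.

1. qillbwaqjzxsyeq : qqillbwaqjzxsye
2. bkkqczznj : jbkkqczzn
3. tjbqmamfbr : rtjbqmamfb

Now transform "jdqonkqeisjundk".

kjdqonkqeisjund

What's happening: move the last character to the front.
Doing the same to "jdqonkqeisjundk": "kjdqonkqeisjund".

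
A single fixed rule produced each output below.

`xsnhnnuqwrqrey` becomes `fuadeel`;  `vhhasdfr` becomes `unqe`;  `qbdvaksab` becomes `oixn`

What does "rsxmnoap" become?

Rule — shift every letter 13 places forward in the alphabet (wrapping around) — i.e. ROT13, then keep every other character starting from the second (positions 2nd, 4th, 6th, ...).
Starting from "rsxmnoap": after the first operation, "efkzabnc"; after the second, "fzbc".
(Check on "vhhasdfr": → "iuunfqse" → "unqe" ✓)

fzbc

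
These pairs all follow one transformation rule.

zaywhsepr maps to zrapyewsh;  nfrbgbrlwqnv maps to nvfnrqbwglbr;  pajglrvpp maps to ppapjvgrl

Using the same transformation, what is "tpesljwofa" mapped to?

tapfeoswlj

Each output is the input with this applied: take characters alternately from the front and the back (1st, last, 2nd, 2nd-last, ...).
Applying that to "tpesljwofa" gives "tapfeoswlj".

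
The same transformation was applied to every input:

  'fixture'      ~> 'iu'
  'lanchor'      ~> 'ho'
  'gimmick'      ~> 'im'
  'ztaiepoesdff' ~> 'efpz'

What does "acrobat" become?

br

The rule is to sort the characters into alphabetical order, then keep one character in every 3, starting at position 3 (positions 3rd, 6th, 9th, ...).
"acrobat" → "aabcort" → "br".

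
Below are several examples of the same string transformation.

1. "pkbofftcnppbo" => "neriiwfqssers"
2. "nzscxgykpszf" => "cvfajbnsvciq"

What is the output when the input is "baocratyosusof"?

drfudwbrvxvrie

Rule — shift every letter 3 places forward in the alphabet (wrapping around), then move the first character to the end.
Applying both steps to "baocratyosusof": "edrfudwbrvxvri", then "drfudwbrvxvrie".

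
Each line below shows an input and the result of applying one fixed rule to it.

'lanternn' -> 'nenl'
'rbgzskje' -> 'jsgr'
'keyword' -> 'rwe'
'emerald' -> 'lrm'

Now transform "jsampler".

In each case the input is transformed by: reverse the string, then keep every other character starting from the second (positions 2nd, 4th, 6th, ...).
Starting from "jsampler": after the first operation, "relpmasj"; after the second, "epaj".

epaj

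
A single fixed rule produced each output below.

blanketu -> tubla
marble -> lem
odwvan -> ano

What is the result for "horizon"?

Rule — move the last 2 characters to the front (rotate right by 2), then delete the last 3 characters.
Working it through for "horizon": intermediate "onhoriz", final "onho".

onho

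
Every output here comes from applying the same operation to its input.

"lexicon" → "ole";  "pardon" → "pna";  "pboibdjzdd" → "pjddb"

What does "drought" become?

tog

Rule — sort the characters into reverse alphabetical order, then keep every other character starting from the second (positions 2nd, 4th, 6th, ...).
For "drought", step one produces "utrohgd"; step two turns that into "tog".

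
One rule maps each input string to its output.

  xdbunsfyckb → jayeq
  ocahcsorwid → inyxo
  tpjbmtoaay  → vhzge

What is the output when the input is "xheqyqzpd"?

The rule is to shift every letter 6 places forward in the alphabet (wrapping around), then keep every other character starting from the second (positions 2nd, 4th, 6th, ...).
On "xheqyqzpd": the first step gives "dnkwewfvj", and the second then gives "nwwv".

nwwv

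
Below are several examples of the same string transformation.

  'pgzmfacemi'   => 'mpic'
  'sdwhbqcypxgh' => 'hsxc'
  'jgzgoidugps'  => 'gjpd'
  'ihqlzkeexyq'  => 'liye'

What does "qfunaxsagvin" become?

nqvs

In each case the input is transformed by: keep one character in every 3, starting at position 1 (positions 1st, 4th, 7th, ...), then swap each adjacent pair of characters (1↔2, 3↔4, ...).
On "qfunaxsagvin" that produces "nqvs".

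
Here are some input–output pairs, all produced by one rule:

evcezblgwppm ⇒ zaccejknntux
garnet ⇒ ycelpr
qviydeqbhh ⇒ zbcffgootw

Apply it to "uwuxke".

cissuv

What's happening: sort the characters into alphabetical order, then shift every letter 2 places backward in the alphabet (wrapping around).
Starting from "uwuxke": after the first operation, "ekuuwx"; after the second, "cissuv".
(Check on "garnet": → "aegnrt" → "ycelpr" ✓)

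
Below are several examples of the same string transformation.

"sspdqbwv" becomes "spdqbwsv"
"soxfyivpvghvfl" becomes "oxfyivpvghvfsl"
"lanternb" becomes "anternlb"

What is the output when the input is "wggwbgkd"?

ggwbgkwd

Looking at the pairs, the operation is to swap the first and last characters, then move the first character to the end.
On "wggwbgkd": the first step gives "dggwbgkw", and the second then gives "ggwbgkwd".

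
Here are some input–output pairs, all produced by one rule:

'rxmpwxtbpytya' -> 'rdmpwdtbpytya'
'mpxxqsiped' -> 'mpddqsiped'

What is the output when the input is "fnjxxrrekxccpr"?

fnjddrrekdccpr

The rule is to replace every "x" with "d".
So "fnjxxrrekxccpr" becomes "fnjddrrekdccpr".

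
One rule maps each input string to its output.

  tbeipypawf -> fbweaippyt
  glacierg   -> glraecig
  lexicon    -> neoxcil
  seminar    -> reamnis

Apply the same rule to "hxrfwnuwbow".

wxorbfwwunh

The rule is to take characters alternately from the front and the back (1st, last, 2nd, 2nd-last, ...), then move the first character to the end.
Starting from "hxrfwnuwbow": after the first operation, "hwxorbfwwun"; after the second, "wxorbfwwunh".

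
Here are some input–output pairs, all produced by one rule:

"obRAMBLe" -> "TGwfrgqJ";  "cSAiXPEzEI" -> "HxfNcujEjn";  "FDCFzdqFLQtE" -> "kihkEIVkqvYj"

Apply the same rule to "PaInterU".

Rule — flip the case of every letter, then shift every letter 5 places forward in the alphabet (wrapping around).
Applying both steps to "PaInterU": "pAiNTERu", then "uFnSYJWz".

uFnSYJWz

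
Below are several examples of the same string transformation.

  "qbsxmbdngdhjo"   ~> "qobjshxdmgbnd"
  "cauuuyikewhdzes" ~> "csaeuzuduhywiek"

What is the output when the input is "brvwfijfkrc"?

bcrrvkwffji

The transformation: take characters alternately from the front and the back (1st, last, 2nd, 2nd-last, ...).
On "brvwfijfkrc" that produces "bcrrvkwffji".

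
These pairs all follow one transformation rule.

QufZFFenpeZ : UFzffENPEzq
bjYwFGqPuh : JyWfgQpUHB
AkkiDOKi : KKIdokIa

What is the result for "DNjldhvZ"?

Rule — move the first character to the end, then flip the case of every letter.
Working it through for "DNjldhvZ": intermediate "NjldhvZD", final "nJLDHVzd".

nJLDHVzd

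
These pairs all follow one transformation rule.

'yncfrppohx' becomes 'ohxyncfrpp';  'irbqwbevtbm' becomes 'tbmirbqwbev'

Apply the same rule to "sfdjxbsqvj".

qvjsfdjxbs

The transformation: move the last 3 characters to the front (rotate right by 3).
So "sfdjxbsqvj" becomes "qvjsfdjxbs".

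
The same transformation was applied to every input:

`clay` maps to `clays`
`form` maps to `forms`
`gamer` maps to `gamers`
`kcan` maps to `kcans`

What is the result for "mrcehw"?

Rule — append "s".
"mrcehw" → "mrcehws".

mrcehws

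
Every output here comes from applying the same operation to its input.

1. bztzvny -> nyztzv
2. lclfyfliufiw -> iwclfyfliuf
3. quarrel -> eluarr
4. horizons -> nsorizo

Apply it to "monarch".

chonar

The transformation: delete the first character, then move the last 2 characters to the front (rotate right by 2).
"monarch" → "onarch" → "chonar".
(Check on "bztzvny": → "ztzvny" → "nyztzv" ✓)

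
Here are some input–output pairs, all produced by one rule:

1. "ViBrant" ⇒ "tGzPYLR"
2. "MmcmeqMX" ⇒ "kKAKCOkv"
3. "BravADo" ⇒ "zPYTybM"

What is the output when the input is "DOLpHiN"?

bmjNfGl

Each output is the input with this applied: shift every letter 2 places backward in the alphabet (wrapping around), then flip the case of every letter.
For "DOLpHiN", step one produces "BMJnFgL"; step two turns that into "bmjNfGl".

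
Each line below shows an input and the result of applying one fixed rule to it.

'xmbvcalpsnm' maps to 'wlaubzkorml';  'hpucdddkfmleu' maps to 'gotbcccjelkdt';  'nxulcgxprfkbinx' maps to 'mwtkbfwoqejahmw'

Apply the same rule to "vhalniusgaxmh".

Rule — shift every letter 1 place backward in the alphabet (wrapping around).
On "vhalniusgaxmh" that produces "ugzkmhtrfzwlg".

ugzkmhtrfzwlg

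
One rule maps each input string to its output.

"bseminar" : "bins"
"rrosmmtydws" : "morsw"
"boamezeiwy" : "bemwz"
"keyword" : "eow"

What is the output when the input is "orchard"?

Rule — sort the characters into alphabetical order, then keep every other character starting from the second (positions 2nd, 4th, 6th, ...).
On "orchard": the first step gives "acdhorr", and the second then gives "chr".

chr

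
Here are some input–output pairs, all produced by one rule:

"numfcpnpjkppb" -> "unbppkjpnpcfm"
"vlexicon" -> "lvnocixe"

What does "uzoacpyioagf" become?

zufgaoiypcao

The rule is to move the first 2 characters to the end (rotate left by 2), then reverse the string.
Working it through for "uzoacpyioagf": intermediate "oacpyioagfuz", final "zufgaoiypcao".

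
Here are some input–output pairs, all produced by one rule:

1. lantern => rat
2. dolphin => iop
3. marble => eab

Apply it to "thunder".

ehn

In each case the input is transformed by: keep every other character starting from the second (positions 2nd, 4th, 6th, ...), then move the last character to the front.
Doing the same to "thunder": "ehn".
(Check on "dolphin": → "opi" → "iop" ✓)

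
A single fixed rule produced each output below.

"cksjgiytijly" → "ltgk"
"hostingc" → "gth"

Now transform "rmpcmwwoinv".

Each output is the input with this applied: reverse the string, then keep one character in every 3, starting at position 2 (positions 2nd, 5th, 8th, ...).
On "rmpcmwwoinv": the first step gives "vniowwmcpmr", and the second then gives "nwcr".

nwcr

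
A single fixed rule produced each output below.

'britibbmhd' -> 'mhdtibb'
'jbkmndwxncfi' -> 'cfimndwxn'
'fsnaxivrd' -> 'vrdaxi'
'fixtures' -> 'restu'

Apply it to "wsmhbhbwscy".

scyhbhbw

Each output is the input with this applied: delete the first 3 characters, then move the last 3 characters to the front (rotate right by 3).
For "wsmhbhbwscy", step one produces "hbhbwscy"; step two turns that into "scyhbhbw".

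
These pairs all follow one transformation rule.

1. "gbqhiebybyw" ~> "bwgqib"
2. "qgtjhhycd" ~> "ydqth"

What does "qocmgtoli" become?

oiqcg

The transformation: keep every other character starting from the first (positions 1st, 3rd, 5th, ...), then move the last 2 characters to the front (rotate right by 2).
For "qocmgtoli" the result is "oiqcg".
(Check on "qgtjhhycd": → "qthyd" → "ydqth" ✓)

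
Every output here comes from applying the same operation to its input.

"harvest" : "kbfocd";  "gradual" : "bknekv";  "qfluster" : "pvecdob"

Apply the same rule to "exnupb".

Looking at the pairs, the operation is to delete the first character, then shift every letter 10 places forward in the alphabet (wrapping around).
For "exnupb", step one produces "xnupb"; step two turns that into "hxezl".

hxezl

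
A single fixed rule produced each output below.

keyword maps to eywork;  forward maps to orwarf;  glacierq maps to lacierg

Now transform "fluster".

The pattern: delete the last character, then move the first character to the end.
Applying that to "fluster" gives "lustef".

lustef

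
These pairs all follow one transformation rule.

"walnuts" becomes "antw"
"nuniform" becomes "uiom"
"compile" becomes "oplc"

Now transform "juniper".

uiej

The transformation: move the first character to the end, then keep every other character starting from the first (positions 1st, 3rd, 5th, ...).
"juniper" → "uiej".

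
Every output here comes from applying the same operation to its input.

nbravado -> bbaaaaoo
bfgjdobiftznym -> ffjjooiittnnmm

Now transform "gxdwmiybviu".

The pattern: keep every other character starting from the second (positions 2nd, 4th, 6th, ...), then double every character.
On "gxdwmiybviu": the first step gives "xwibi", and the second then gives "xxwwiibbii".

xxwwiibbii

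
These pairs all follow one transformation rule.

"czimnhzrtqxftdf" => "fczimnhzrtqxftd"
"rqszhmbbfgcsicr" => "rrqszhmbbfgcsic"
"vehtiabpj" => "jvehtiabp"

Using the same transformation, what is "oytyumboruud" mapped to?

What's happening: move the last character to the front.
Doing the same to "oytyumboruud": "doytyumboruu".

doytyumboruu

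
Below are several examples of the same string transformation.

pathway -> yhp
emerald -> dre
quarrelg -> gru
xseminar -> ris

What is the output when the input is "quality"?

Looking at the pairs, the operation is to reverse the string, then keep one character in every 3, starting at position 1 (positions 1st, 4th, 7th, ...).
On "quality": the first step gives "ytilauq", and the second then gives "ylq".

ylq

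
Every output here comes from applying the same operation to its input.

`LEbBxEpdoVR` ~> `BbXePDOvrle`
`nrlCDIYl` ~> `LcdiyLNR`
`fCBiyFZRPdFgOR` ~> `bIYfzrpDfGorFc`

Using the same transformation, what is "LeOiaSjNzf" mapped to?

In each case the input is transformed by: flip the case of every letter, then move the first 2 characters to the end (rotate left by 2).
On "LeOiaSjNzf": the first step gives "lEoIAsJnZF", and the second then gives "oIAsJnZFlE".

oIAsJnZFlE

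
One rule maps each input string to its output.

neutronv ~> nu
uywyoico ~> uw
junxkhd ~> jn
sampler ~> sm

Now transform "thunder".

What's happening: keep every other character starting from the first (positions 1st, 3rd, 5th, ...), then delete the last 2 characters.
For "thunder", step one produces "tudr"; step two turns that into "tu".

tu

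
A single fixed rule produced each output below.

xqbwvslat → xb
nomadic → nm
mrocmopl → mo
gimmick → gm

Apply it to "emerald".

ee

The rule is to keep every other character starting from the first (positions 1st, 3rd, 5th, ...), then keep only the first 2 characters.
Working it through for "emerald": intermediate "eead", final "ee".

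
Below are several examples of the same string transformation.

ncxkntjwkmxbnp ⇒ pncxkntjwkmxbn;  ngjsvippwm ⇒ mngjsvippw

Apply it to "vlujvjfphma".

In each case the input is transformed by: move the last character to the front.
So "vlujvjfphma" becomes "avlujvjfphm".

avlujvjfphm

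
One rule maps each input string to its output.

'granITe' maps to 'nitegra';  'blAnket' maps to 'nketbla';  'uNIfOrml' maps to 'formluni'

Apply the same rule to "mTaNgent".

ngentmta

Each output is the input with this applied: move the first 3 characters to the end (rotate left by 3), then convert every letter to lowercase.
On "mTaNgent": the first step gives "NgentmTa", and the second then gives "ngentmta".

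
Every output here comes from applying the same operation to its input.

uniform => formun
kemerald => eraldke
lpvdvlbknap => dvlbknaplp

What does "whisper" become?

sperwh

Looking at the pairs, the operation is to move the first 3 characters to the end (rotate left by 3), then delete the last character.
On "whisper": the first step gives "sperwhi", and the second then gives "sperwh".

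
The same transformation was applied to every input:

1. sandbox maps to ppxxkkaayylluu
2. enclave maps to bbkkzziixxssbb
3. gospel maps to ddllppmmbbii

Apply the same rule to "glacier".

ddiixxzzffbboo

The pattern: double every character, then shift every letter 3 places backward in the alphabet (wrapping around).
On "glacier": the first step gives "ggllaacciieerr", and the second then gives "ddiixxzzffbboo".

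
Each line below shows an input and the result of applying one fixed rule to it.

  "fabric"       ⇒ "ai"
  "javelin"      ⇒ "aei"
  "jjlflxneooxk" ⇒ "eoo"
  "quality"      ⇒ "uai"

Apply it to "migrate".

iae

The rule is to keep only the vowels.
Applying that to "migrate" gives "iae".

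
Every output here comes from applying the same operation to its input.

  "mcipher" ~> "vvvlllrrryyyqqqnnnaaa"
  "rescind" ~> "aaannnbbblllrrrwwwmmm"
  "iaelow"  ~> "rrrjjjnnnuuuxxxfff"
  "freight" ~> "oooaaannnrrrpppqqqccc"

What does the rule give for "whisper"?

The rule is to repeat every character 3 times, then shift every letter 9 places forward in the alphabet (wrapping around).
"whisper" → "wwwhhhiiissspppeeerrr" → "fffqqqrrrbbbyyynnnaaa".

fffqqqrrrbbbyyynnnaaa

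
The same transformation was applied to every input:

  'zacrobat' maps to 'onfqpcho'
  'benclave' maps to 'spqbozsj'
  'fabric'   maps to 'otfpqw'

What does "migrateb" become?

wafuhops

The rule is to swap each adjacent pair of characters (1↔2, 3↔4, ...), then shift every letter 12 places backward in the alphabet (wrapping around).
For "migrateb", step one produces "imrgtabe"; step two turns that into "wafuhops".
(Check on "fabric": → "afrbci" → "otfpqw" ✓)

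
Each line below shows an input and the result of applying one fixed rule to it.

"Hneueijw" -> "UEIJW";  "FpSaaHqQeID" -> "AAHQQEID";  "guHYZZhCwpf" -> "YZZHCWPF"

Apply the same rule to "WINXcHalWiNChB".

The transformation: delete the first 3 characters, then convert every letter to uppercase.
Working it through for "WINXcHalWiNChB": intermediate "XcHalWiNChB", final "XCHALWINCHB".

XCHALWINCHB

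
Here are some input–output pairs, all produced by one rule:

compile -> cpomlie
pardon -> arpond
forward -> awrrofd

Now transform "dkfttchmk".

cttmkkhfd

Each output is the input with this applied: sort the characters into reverse alphabetical order, then move the last character to the front.
On "dkfttchmk": the first step gives "ttmkkhfdc", and the second then gives "cttmkkhfd".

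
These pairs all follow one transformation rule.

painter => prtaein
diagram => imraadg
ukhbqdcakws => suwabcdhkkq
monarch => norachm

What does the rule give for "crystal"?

styaclr

The pattern: sort the characters into alphabetical order, then move the last 3 characters to the front (rotate right by 3).
Working it through for "crystal": intermediate "aclrsty", final "styaclr".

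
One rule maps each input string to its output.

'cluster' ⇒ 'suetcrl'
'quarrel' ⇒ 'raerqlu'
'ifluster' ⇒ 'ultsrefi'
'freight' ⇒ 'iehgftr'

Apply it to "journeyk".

ruenkyoj

What's happening: move the first 2 characters to the end (rotate left by 2), then swap each adjacent pair of characters (1↔2, 3↔4, ...).
Applying both steps to "journeyk": "urneykjo", then "ruenkyoj".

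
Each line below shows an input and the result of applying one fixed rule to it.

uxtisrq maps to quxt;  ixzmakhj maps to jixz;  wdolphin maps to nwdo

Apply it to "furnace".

Looking at the pairs, the operation is to move the last character to the front, then keep only the first 4 characters.
Starting from "furnace": after the first operation, "efurnac"; after the second, "efur".

efur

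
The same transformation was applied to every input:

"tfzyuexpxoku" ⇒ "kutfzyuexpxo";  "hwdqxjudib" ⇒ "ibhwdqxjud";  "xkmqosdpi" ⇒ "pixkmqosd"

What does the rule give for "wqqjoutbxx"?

xxwqqjoutb

What's happening: move the last 2 characters to the front (rotate right by 2).
On "wqqjoutbxx" that produces "xxwqqjoutb".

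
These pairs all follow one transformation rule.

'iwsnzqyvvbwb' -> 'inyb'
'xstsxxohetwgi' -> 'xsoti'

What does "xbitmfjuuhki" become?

The pattern: keep one character in every 3, starting at position 1 (positions 1st, 4th, 7th, ...).
"xbitmfjuuhki" → "xtjh".

xtjh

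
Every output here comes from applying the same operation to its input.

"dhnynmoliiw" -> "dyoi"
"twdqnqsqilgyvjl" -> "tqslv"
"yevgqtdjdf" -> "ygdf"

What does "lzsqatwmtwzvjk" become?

The pattern: keep one character in every 3, starting at position 1 (positions 1st, 4th, 7th, ...).
For "lzsqatwmtwzvjk" the result is "lqwwj".

lqwwj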